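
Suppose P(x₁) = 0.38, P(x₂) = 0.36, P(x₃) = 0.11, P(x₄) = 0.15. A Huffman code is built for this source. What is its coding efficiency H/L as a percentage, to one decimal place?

Entropy H = −Σ p log₂ p ≈ 1.8219 bits.
Huffman merges: 11/100+3/20→13/50; 13/50+9/25→31/50; 19/50+31/50→1. L = 47/25 ≈ 1.8800.
Efficiency = H/L = 1.8219/1.8800 = 96.9%.

96.9%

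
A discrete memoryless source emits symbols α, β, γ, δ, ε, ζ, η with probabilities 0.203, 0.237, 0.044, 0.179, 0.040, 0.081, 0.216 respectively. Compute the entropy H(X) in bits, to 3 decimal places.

H = −Σ pᵢ log₂ pᵢ.
−0.203·log₂(0.203) = 0.4670
−0.237·log₂(0.237) = 0.4923
−0.044·log₂(0.044) = 0.1983
−0.179·log₂(0.179) = 0.4443
−0.040·log₂(0.040) = 0.1858
−0.081·log₂(0.081) = 0.2937
−0.216·log₂(0.216) = 0.4776
Sum ≈ 2.5588 → 2.559 bits.

2.559 bits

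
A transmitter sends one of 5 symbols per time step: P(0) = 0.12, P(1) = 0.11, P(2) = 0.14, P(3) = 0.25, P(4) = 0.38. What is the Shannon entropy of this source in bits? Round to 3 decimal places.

H = −Σ pᵢ log₂ pᵢ.
−0.12·log₂(0.12) = 0.3671
−0.11·log₂(0.11) = 0.3503
−0.14·log₂(0.14) = 0.3971
−0.25·log₂(0.25) = 0.5000
−0.38·log₂(0.38) = 0.5305
Sum ≈ 2.1449 → 2.145 bits.

2.145 bits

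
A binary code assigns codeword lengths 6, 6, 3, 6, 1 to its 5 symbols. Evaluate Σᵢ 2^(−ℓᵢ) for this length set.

With common denominator 2^6 = 64: Σ 2^(−ℓᵢ) = 1/64 + 1/64 + 8/64 + 1/64 + 32/64 = 43/64 = 0.671875.

0.671875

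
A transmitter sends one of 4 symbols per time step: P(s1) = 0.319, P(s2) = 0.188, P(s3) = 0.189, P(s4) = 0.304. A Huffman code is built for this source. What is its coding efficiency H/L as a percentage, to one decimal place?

Entropy H = −Σ p log₂ p ≈ 1.9556 bits.
Huffman merges: 47/250+189/1000→377/1000; 38/125+319/1000→623/1000; 377/1000+623/1000→1. L = 2 ≈ 2.0000.
Efficiency = H/L = 1.9556/2.0000 = 97.8%.

97.8%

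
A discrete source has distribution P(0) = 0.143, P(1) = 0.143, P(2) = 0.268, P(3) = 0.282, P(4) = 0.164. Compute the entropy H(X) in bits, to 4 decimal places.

2.2544 bits

H = −Σ pᵢ log₂ pᵢ.
−0.143·log₂(0.143) = 0.4012
−0.143·log₂(0.143) = 0.4012
−0.268·log₂(0.268) = 0.5091
−0.282·log₂(0.282) = 0.5150
−0.164·log₂(0.164) = 0.4278
Sum ≈ 2.2544 → 2.2544 bits.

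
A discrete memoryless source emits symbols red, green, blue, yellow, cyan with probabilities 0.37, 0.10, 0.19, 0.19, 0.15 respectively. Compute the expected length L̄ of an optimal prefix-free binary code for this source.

2.25 bits/symbol

Repeatedly combine the two least-probable nodes; the expected code length is the sum of the merged weights.
merge 1/10 + 3/20 → 1/4
merge 19/100 + 19/100 → 19/50
merge 1/4 + 37/100 → 31/50
merge 19/50 + 31/50 → 1
L = 1/4 + 19/50 + 31/50 + 1 = 9/4 = 2.25 bits/symbol.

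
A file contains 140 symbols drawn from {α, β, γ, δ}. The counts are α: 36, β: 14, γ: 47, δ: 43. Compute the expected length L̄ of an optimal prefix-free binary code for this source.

2 bits/symbol

Probabilities are the counts divided by 140.
Repeatedly combine the two least-probable nodes; the expected code length is the sum of the merged weights.
merge 1/10 + 9/35 → 5/14
merge 43/140 + 47/140 → 9/14
merge 5/14 + 9/14 → 1
L = 5/14 + 9/14 + 1 = 2 bits/symbol.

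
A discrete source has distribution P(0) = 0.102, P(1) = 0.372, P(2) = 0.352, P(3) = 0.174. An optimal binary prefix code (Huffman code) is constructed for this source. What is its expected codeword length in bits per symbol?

Repeatedly combine the two least-probable nodes; the expected code length is the sum of the merged weights.
merge 51/500 + 87/500 → 69/250
merge 69/250 + 44/125 → 157/250
merge 93/250 + 157/250 → 1
L = 69/250 + 157/250 + 1 = 238/125 = 1.904 bits/symbol.

1.904 bits/symbol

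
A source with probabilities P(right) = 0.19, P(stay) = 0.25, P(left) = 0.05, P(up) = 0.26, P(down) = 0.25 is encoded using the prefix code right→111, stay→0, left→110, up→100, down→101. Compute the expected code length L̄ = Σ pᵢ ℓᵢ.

L̄ = Σ pᵢ·ℓᵢ = 0.19·3 + 0.25·1 + 0.05·3 + 0.26·3 + 0.25·3 = 2.5 bits/symbol.

2.5 bits/symbol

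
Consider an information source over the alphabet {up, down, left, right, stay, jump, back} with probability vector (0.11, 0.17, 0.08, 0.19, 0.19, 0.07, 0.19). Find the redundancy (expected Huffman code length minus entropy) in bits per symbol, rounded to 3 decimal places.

0.059 bits

Entropy H = −Σ p log₂ p ≈ 2.7106 bits.
Huffman merges: 7/100+2/25→3/20; 11/100+3/20→13/50; 17/100+19/100→9/25; 19/100+19/100→19/50; 13/50+9/25→31/50; 19/50+31/50→1. L = 277/100 ≈ 2.7700.
L − H = 2.7700 − 2.7106 = 0.059 bits.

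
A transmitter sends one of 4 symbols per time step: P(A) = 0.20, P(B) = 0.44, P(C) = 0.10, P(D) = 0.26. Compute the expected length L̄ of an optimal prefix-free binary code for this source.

1.86 bits/symbol

Repeatedly combine the two least-probable nodes; the expected code length is the sum of the merged weights.
merge 1/10 + 1/5 → 3/10
merge 13/50 + 3/10 → 14/25
merge 11/25 + 14/25 → 1
L = 3/10 + 14/25 + 1 = 93/50 = 1.86 bits/symbol.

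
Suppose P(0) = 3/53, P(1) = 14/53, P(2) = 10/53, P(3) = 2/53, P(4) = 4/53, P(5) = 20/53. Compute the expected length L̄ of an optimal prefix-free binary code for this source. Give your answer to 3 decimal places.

Repeatedly combine the two least-probable nodes; the expected code length is the sum of the merged weights.
merge 2/53 + 3/53 → 5/53
merge 4/53 + 5/53 → 9/53
merge 9/53 + 10/53 → 19/53
merge 14/53 + 19/53 → 33/53
merge 20/53 + 33/53 → 1
L = 5/53 + 9/53 + 19/53 + 33/53 + 1 = 119/53 ≈ 2.245 bits/symbol.

2.245 bits/symbol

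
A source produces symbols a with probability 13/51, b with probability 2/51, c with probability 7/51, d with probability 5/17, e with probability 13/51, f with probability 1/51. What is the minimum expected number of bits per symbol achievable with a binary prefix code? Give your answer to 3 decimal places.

2.255 bits/symbol

Repeatedly combine the two least-probable nodes; the expected code length is the sum of the merged weights.
merge 1/51 + 2/51 → 1/17
merge 1/17 + 7/51 → 10/51
merge 10/51 + 13/51 → 23/51
merge 13/51 + 5/17 → 28/51
merge 23/51 + 28/51 → 1
L = 1/17 + 10/51 + 23/51 + 28/51 + 1 = 115/51 ≈ 2.255 bits/symbol.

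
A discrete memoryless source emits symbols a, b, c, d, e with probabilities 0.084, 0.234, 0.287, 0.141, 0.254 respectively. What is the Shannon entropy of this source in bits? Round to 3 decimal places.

H = −Σ pᵢ log₂ pᵢ.
−0.084·log₂(0.084) = 0.3002
−0.234·log₂(0.234) = 0.4903
−0.287·log₂(0.287) = 0.5169
−0.141·log₂(0.141) = 0.3985
−0.254·log₂(0.254) = 0.5022
Sum ≈ 2.2080 → 2.208 bits.

2.208 bits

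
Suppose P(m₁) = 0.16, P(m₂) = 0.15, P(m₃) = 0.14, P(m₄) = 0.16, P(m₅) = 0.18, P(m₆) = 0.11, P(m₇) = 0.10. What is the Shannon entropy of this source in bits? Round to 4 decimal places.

2.7815 bits

H = −Σ pᵢ log₂ pᵢ.
−0.16·log₂(0.16) = 0.4230
−0.15·log₂(0.15) = 0.4105
−0.14·log₂(0.14) = 0.3971
−0.16·log₂(0.16) = 0.4230
−0.18·log₂(0.18) = 0.4453
−0.11·log₂(0.11) = 0.3503
−0.10·log₂(0.10) = 0.3322
Sum ≈ 2.7815 → 2.7815 bits.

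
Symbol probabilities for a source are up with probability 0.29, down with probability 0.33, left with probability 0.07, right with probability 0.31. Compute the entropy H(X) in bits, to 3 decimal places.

1.838 bits

H = −Σ pᵢ log₂ pᵢ.
−0.29·log₂(0.29) = 0.5179
−0.33·log₂(0.33) = 0.5278
−0.07·log₂(0.07) = 0.2686
−0.31·log₂(0.31) = 0.5238
Sum ≈ 1.8381 → 1.838 bits.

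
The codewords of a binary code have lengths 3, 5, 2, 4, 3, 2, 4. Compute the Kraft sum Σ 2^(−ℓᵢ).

0.90625

With common denominator 2^5 = 32: Σ 2^(−ℓᵢ) = 4/32 + 1/32 + 8/32 + 2/32 + 4/32 + 8/32 + 2/32 = 29/32 = 0.90625.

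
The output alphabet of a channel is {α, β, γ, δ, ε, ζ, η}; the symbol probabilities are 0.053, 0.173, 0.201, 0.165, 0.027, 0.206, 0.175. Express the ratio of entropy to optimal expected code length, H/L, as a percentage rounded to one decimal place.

97.5%

Entropy H = −Σ p log₂ p ≈ 2.6069 bits.
Huffman merges: 27/1000+53/1000→2/25; 2/25+33/200→49/200; 173/1000+7/40→87/250; 201/1000+103/500→407/1000; 49/200+87/250→593/1000; 407/1000+593/1000→1. L = 2673/1000 ≈ 2.6730.
Efficiency = H/L = 2.6069/2.6730 = 97.5%.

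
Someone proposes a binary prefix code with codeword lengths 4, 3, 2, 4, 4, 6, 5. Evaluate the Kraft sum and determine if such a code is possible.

0.609375; yes

With common denominator 2^6 = 64: Σ 2^(−ℓᵢ) = 4/64 + 8/64 + 16/64 + 4/64 + 4/64 + 1/64 + 2/64 = 39/64 = 0.609375.
Kraft's inequality requires Σ ≤ 1; here Σ = 0.609375 ≤ 1, so such a prefix code exists.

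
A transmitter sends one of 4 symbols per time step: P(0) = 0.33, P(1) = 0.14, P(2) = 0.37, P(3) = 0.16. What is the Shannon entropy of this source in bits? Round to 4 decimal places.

H = −Σ pᵢ log₂ pᵢ.
−0.33·log₂(0.33) = 0.5278
−0.14·log₂(0.14) = 0.3971
−0.37·log₂(0.37) = 0.5307
−0.16·log₂(0.16) = 0.4230
Sum ≈ 1.8787 → 1.8787 bits.

1.8787 bits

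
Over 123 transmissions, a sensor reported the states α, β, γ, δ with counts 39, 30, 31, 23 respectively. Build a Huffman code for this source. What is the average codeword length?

2 bits/symbol

Probabilities are the counts divided by 123.
Repeatedly combine the two least-probable nodes; the expected code length is the sum of the merged weights.
merge 23/123 + 10/41 → 53/123
merge 31/123 + 13/41 → 70/123
merge 53/123 + 70/123 → 1
L = 53/123 + 70/123 + 1 = 2 bits/symbol.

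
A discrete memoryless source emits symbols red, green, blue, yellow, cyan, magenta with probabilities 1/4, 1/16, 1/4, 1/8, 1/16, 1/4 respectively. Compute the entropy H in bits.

Each probability is a power of 1/2, so log₂(1/p) is an integer.
H = Σ p·log₂(1/p) = 1/4·2 + 1/16·4 + 1/4·2 + 1/8·3 + 1/16·4 + 1/4·2 = 2.375 bits.

2.375 bits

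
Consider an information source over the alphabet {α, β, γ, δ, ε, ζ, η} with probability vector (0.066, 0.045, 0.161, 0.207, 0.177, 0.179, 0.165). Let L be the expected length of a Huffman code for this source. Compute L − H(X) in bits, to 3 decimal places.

Entropy H = −Σ p log₂ p ≈ 2.6701 bits.
Huffman merges: 9/200+33/500→111/1000; 111/1000+161/1000→34/125; 33/200+177/1000→171/500; 179/1000+207/1000→193/500; 34/125+171/500→307/500; 193/500+307/500→1. L = 109/40 ≈ 2.7250.
L − H = 2.7250 − 2.6701 = 0.055 bits.

0.055 bits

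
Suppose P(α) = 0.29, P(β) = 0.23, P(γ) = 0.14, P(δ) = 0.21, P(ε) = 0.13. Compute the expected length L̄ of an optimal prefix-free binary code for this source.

2.27 bits/symbol

Repeatedly combine the two least-probable nodes; the expected code length is the sum of the merged weights.
merge 13/100 + 7/50 → 27/100
merge 21/100 + 23/100 → 11/25
merge 27/100 + 29/100 → 14/25
merge 11/25 + 14/25 → 1
L = 27/100 + 11/25 + 14/25 + 1 = 227/100 = 2.27 bits/symbol.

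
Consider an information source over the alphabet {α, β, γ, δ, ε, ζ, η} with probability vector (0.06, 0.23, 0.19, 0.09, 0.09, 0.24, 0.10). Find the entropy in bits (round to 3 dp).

2.638 bits

H = −Σ pᵢ log₂ pᵢ.
−0.06·log₂(0.06) = 0.2435
−0.23·log₂(0.23) = 0.4877
−0.19·log₂(0.19) = 0.4552
−0.09·log₂(0.09) = 0.3127
−0.09·log₂(0.09) = 0.3127
−0.24·log₂(0.24) = 0.4941
−0.10·log₂(0.10) = 0.3322
Sum ≈ 2.6381 → 2.638 bits.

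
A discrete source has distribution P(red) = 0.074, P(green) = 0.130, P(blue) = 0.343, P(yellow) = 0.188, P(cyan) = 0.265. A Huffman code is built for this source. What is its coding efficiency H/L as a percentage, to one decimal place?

97.6%

Entropy H = −Σ p log₂ p ≈ 2.1511 bits.
Huffman merges: 37/500+13/100→51/250; 47/250+51/250→49/125; 53/200+343/1000→76/125; 49/125+76/125→1. L = 551/250 ≈ 2.2040.
Efficiency = H/L = 2.1511/2.2040 = 97.6%.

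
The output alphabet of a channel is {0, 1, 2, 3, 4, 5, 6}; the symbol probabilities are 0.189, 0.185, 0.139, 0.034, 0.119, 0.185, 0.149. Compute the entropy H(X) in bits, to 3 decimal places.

2.691 bits

H = −Σ pᵢ log₂ pᵢ.
−0.189·log₂(0.189) = 0.4543
−0.185·log₂(0.185) = 0.4504
−0.139·log₂(0.139) = 0.3957
−0.034·log₂(0.034) = 0.1659
−0.119·log₂(0.119) = 0.3654
−0.185·log₂(0.185) = 0.4504
−0.149·log₂(0.149) = 0.4092
Sum ≈ 2.6913 → 2.691 bits.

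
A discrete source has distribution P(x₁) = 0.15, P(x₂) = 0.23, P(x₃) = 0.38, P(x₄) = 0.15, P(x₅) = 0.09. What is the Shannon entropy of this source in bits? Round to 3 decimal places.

H = −Σ pᵢ log₂ pᵢ.
−0.15·log₂(0.15) = 0.4105
−0.23·log₂(0.23) = 0.4877
−0.38·log₂(0.38) = 0.5305
−0.15·log₂(0.15) = 0.4105
−0.09·log₂(0.09) = 0.3127
Sum ≈ 2.1519 → 2.152 bits.

2.152 bits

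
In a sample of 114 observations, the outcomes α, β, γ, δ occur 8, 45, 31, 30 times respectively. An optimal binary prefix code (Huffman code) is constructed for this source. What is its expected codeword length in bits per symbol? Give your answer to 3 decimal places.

Probabilities are the counts divided by 114.
Repeatedly combine the two least-probable nodes; the expected code length is the sum of the merged weights.
merge 4/57 + 5/19 → 1/3
merge 31/114 + 1/3 → 23/38
merge 15/38 + 23/38 → 1
L = 1/3 + 23/38 + 1 = 221/114 ≈ 1.939 bits/symbol.

1.939 bits/symbol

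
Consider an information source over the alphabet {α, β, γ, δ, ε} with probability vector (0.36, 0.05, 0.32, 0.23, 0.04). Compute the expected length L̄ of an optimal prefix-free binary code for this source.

2.05 bits/symbol

Repeatedly combine the two least-probable nodes; the expected code length is the sum of the merged weights.
merge 1/25 + 1/20 → 9/100
merge 9/100 + 23/100 → 8/25
merge 8/25 + 8/25 → 16/25
merge 9/25 + 16/25 → 1
L = 9/100 + 8/25 + 16/25 + 1 = 41/20 = 2.05 bits/symbol.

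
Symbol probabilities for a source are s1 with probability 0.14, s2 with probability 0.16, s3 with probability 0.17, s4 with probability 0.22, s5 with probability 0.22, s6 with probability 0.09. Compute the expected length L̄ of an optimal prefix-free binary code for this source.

Repeatedly combine the two least-probable nodes; the expected code length is the sum of the merged weights.
merge 9/100 + 7/50 → 23/100
merge 4/25 + 17/100 → 33/100
merge 11/50 + 11/50 → 11/25
merge 23/100 + 33/100 → 14/25
merge 11/25 + 14/25 → 1
L = 23/100 + 33/100 + 11/25 + 14/25 + 1 = 64/25 = 2.56 bits/symbol.

2.56 bits/symbol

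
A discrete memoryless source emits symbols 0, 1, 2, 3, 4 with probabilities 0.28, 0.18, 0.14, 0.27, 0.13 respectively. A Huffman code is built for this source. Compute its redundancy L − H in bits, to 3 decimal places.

0.021 bits

Entropy H = −Σ p log₂ p ≈ 2.2493 bits.
Huffman merges: 13/100+7/50→27/100; 9/50+27/100→9/20; 27/100+7/25→11/20; 9/20+11/20→1. L = 227/100 ≈ 2.2700.
L − H = 2.2700 − 2.2493 = 0.021 bits.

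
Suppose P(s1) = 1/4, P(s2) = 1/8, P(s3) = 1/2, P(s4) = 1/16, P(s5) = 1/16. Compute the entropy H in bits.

1.875 bits

Each probability is a power of 1/2, so log₂(1/p) is an integer.
H = Σ p·log₂(1/p) = 1/4·2 + 1/8·3 + 1/2·1 + 1/16·4 + 1/16·4 = 1.875 bits.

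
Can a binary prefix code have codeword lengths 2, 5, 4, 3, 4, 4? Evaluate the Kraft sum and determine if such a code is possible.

With common denominator 2^5 = 32: Σ 2^(−ℓᵢ) = 8/32 + 1/32 + 2/32 + 4/32 + 2/32 + 2/32 = 19/32 = 0.59375.
Kraft's inequality requires Σ ≤ 1; here Σ = 0.59375 ≤ 1, so such a prefix code exists.

0.59375; yes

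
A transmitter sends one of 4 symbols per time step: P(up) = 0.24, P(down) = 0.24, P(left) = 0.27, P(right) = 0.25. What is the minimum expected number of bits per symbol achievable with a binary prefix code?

2 bits/symbol

Repeatedly combine the two least-probable nodes; the expected code length is the sum of the merged weights.
merge 6/25 + 6/25 → 12/25
merge 1/4 + 27/100 → 13/25
merge 12/25 + 13/25 → 1
L = 12/25 + 13/25 + 1 = 2 bits/symbol.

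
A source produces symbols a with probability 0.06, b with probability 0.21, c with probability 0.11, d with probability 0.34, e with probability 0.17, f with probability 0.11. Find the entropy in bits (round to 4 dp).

H = −Σ pᵢ log₂ pᵢ.
−0.06·log₂(0.06) = 0.2435
−0.21·log₂(0.21) = 0.4728
−0.11·log₂(0.11) = 0.3503
−0.34·log₂(0.34) = 0.5292
−0.17·log₂(0.17) = 0.4346
−0.11·log₂(0.11) = 0.3503
Sum ≈ 2.3807 → 2.3807 bits.

2.3807 bits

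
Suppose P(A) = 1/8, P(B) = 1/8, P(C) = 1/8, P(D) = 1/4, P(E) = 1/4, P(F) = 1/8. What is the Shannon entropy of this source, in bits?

2.5 bits

Each probability is a power of 1/2, so log₂(1/p) is an integer.
H = Σ p·log₂(1/p) = 1/8·3 + 1/8·3 + 1/8·3 + 1/4·2 + 1/4·2 + 1/8·3 = 2.5 bits.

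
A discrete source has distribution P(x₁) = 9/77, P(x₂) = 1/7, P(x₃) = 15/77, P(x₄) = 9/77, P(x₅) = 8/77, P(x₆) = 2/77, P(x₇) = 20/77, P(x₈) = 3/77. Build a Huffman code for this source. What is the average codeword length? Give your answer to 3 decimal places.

Repeatedly combine the two least-probable nodes; the expected code length is the sum of the merged weights.
merge 2/77 + 3/77 → 5/77
merge 5/77 + 8/77 → 13/77
merge 9/77 + 9/77 → 18/77
merge 1/7 + 13/77 → 24/77
merge 15/77 + 18/77 → 3/7
merge 20/77 + 24/77 → 4/7
merge 3/7 + 4/7 → 1
L = 5/77 + 13/77 + 18/77 + 24/77 + 3/7 + 4/7 + 1 = 214/77 ≈ 2.779 bits/symbol.

2.779 bits/symbol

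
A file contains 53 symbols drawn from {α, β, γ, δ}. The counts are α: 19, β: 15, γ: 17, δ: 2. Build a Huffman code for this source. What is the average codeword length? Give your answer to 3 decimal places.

1.962 bits/symbol

Probabilities are the counts divided by 53.
Repeatedly combine the two least-probable nodes; the expected code length is the sum of the merged weights.
merge 2/53 + 15/53 → 17/53
merge 17/53 + 17/53 → 34/53
merge 19/53 + 34/53 → 1
L = 17/53 + 34/53 + 1 = 104/53 ≈ 1.962 bits/symbol.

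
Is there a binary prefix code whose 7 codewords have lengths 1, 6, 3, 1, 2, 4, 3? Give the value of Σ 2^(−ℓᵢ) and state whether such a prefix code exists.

1.578125; no

With common denominator 2^6 = 64: Σ 2^(−ℓᵢ) = 32/64 + 1/64 + 8/64 + 32/64 + 16/64 + 4/64 + 8/64 = 101/64 = 1.578125.
Kraft's inequality requires Σ ≤ 1; here Σ = 1.578125 > 1, so no such prefix code exists.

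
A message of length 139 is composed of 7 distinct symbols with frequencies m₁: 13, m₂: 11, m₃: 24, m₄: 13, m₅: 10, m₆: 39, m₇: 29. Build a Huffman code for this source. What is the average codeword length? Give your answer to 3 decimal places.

Probabilities are the counts divided by 139.
Repeatedly combine the two least-probable nodes; the expected code length is the sum of the merged weights.
merge 10/139 + 11/139 → 21/139
merge 13/139 + 13/139 → 26/139
merge 21/139 + 24/139 → 45/139
merge 26/139 + 29/139 → 55/139
merge 39/139 + 45/139 → 84/139
merge 55/139 + 84/139 → 1
L = 21/139 + 26/139 + 45/139 + 55/139 + 84/139 + 1 = 370/139 ≈ 2.662 bits/symbol.

2.662 bits/symbol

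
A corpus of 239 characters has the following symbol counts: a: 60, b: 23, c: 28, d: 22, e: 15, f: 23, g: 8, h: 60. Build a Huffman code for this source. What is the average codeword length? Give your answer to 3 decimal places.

Probabilities are the counts divided by 239.
Repeatedly combine the two least-probable nodes; the expected code length is the sum of the merged weights.
merge 8/239 + 15/239 → 23/239
merge 22/239 + 23/239 → 45/239
merge 23/239 + 23/239 → 46/239
merge 28/239 + 45/239 → 73/239
merge 46/239 + 60/239 → 106/239
merge 60/239 + 73/239 → 133/239
merge 106/239 + 133/239 → 1
L = 23/239 + 45/239 + 46/239 + 73/239 + 106/239 + 133/239 + 1 = 665/239 ≈ 2.782 bits/symbol.

2.782 bits/symbol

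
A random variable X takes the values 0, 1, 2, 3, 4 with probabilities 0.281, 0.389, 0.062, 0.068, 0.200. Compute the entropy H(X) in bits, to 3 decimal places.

2.021 bits

H = −Σ pᵢ log₂ pᵢ.
−0.281·log₂(0.281) = 0.5146
−0.389·log₂(0.389) = 0.5299
−0.062·log₂(0.062) = 0.2487
−0.068·log₂(0.068) = 0.2637
−0.200·log₂(0.200) = 0.4644
Sum ≈ 2.0213 → 2.021 bits.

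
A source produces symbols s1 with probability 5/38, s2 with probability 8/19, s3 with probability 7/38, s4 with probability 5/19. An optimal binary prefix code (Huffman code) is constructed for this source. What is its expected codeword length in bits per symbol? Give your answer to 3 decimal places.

Repeatedly combine the two least-probable nodes; the expected code length is the sum of the merged weights.
merge 5/38 + 7/38 → 6/19
merge 5/19 + 6/19 → 11/19
merge 8/19 + 11/19 → 1
L = 6/19 + 11/19 + 1 = 36/19 ≈ 1.895 bits/symbol.

1.895 bits/symbol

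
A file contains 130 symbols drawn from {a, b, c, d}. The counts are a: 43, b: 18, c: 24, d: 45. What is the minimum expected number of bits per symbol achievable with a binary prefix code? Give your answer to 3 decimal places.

1.977 bits/symbol

Probabilities are the counts divided by 130.
Repeatedly combine the two least-probable nodes; the expected code length is the sum of the merged weights.
merge 9/65 + 12/65 → 21/65
merge 21/65 + 43/130 → 17/26
merge 9/26 + 17/26 → 1
L = 21/65 + 17/26 + 1 = 257/130 ≈ 1.977 bits/symbol.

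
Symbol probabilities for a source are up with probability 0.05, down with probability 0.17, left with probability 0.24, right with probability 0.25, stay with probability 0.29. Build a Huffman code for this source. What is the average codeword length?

Repeatedly combine the two least-probable nodes; the expected code length is the sum of the merged weights.
merge 1/20 + 17/100 → 11/50
merge 11/50 + 6/25 → 23/50
merge 1/4 + 29/100 → 27/50
merge 23/50 + 27/50 → 1
L = 11/50 + 23/50 + 27/50 + 1 = 111/50 = 2.22 bits/symbol.

2.22 bits/symbol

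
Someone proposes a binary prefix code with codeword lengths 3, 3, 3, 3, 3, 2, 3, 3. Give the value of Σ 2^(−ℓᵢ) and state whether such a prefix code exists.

With common denominator 2^3 = 8: Σ 2^(−ℓᵢ) = 1/8 + 1/8 + 1/8 + 1/8 + 1/8 + 2/8 + 1/8 + 1/8 = 9/8 = 1.125.
Kraft's inequality requires Σ ≤ 1; here Σ = 1.125 > 1, so no such prefix code exists.

1.125; no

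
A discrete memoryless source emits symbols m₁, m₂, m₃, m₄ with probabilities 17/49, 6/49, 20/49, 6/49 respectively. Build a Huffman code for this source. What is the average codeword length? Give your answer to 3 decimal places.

1.837 bits/symbol

Repeatedly combine the two least-probable nodes; the expected code length is the sum of the merged weights.
merge 6/49 + 6/49 → 12/49
merge 12/49 + 17/49 → 29/49
merge 20/49 + 29/49 → 1
L = 12/49 + 29/49 + 1 = 90/49 ≈ 1.837 bits/symbol.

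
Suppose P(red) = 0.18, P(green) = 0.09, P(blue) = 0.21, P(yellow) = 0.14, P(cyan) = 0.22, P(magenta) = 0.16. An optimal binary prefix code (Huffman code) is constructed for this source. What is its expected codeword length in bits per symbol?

Repeatedly combine the two least-probable nodes; the expected code length is the sum of the merged weights.
merge 9/100 + 7/50 → 23/100
merge 4/25 + 9/50 → 17/50
merge 21/100 + 11/50 → 43/100
merge 23/100 + 17/50 → 57/100
merge 43/100 + 57/100 → 1
L = 23/100 + 17/50 + 43/100 + 57/100 + 1 = 257/100 = 2.57 bits/symbol.

2.57 bits/symbol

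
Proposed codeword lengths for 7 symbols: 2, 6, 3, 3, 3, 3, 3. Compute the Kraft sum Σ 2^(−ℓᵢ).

0.890625

With common denominator 2^6 = 64: Σ 2^(−ℓᵢ) = 16/64 + 1/64 + 8/64 + 8/64 + 8/64 + 8/64 + 8/64 = 57/64 = 0.890625.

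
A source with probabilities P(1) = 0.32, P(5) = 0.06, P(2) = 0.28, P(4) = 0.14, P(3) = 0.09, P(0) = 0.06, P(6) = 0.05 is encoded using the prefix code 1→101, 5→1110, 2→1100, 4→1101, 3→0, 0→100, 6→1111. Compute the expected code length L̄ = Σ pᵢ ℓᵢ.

3.35 bits/symbol

L̄ = Σ pᵢ·ℓᵢ = 0.32·3 + 0.06·4 + 0.28·4 + 0.14·4 + 0.09·1 + 0.06·3 + 0.05·4 = 3.35 bits/symbol.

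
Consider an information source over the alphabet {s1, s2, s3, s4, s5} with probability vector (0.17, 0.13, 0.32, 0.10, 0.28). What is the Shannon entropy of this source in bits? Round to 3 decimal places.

H = −Σ pᵢ log₂ pᵢ.
−0.17·log₂(0.17) = 0.4346
−0.13·log₂(0.13) = 0.3826
−0.32·log₂(0.32) = 0.5260
−0.10·log₂(0.10) = 0.3322
−0.28·log₂(0.28) = 0.5142
Sum ≈ 2.1897 → 2.190 bits.

2.190 bits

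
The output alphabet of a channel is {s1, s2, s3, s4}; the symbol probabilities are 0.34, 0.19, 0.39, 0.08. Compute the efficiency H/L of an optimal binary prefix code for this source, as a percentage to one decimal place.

96.0%

Entropy H = −Σ p log₂ p ≈ 1.8057 bits.
Huffman merges: 2/25+19/100→27/100; 27/100+17/50→61/100; 39/100+61/100→1. L = 47/25 ≈ 1.8800.
Efficiency = H/L = 1.8057/1.8800 = 96.0%.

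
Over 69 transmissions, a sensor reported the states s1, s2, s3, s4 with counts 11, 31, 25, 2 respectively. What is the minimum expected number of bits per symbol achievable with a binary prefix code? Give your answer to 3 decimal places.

1.739 bits/symbol

Probabilities are the counts divided by 69.
Repeatedly combine the two least-probable nodes; the expected code length is the sum of the merged weights.
merge 2/69 + 11/69 → 13/69
merge 13/69 + 25/69 → 38/69
merge 31/69 + 38/69 → 1
L = 13/69 + 38/69 + 1 = 40/23 ≈ 1.739 bits/symbol.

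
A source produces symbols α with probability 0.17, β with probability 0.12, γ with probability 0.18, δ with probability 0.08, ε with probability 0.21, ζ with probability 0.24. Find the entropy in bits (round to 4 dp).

2.5054 bits

H = −Σ pᵢ log₂ pᵢ.
−0.17·log₂(0.17) = 0.4346
−0.12·log₂(0.12) = 0.3671
−0.18·log₂(0.18) = 0.4453
−0.08·log₂(0.08) = 0.2915
−0.21·log₂(0.21) = 0.4728
−0.24·log₂(0.24) = 0.4941
Sum ≈ 2.5054 → 2.5054 bits.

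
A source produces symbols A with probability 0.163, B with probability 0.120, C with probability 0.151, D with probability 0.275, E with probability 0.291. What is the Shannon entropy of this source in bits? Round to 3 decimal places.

2.236 bits

H = −Σ pᵢ log₂ pᵢ.
−0.163·log₂(0.163) = 0.4266
−0.120·log₂(0.120) = 0.3671
−0.151·log₂(0.151) = 0.4118
−0.275·log₂(0.275) = 0.5122
−0.291·log₂(0.291) = 0.5182
Sum ≈ 2.2359 → 2.236 bits.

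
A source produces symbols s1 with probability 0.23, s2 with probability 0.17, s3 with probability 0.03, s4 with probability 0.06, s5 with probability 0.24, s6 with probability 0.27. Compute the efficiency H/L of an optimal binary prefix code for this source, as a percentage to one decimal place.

98.8%

Entropy H = −Σ p log₂ p ≈ 2.3217 bits.
Huffman merges: 3/100+3/50→9/100; 9/100+17/100→13/50; 23/100+6/25→47/100; 13/50+27/100→53/100; 47/100+53/100→1. L = 47/20 ≈ 2.3500.
Efficiency = H/L = 2.3217/2.3500 = 98.8%.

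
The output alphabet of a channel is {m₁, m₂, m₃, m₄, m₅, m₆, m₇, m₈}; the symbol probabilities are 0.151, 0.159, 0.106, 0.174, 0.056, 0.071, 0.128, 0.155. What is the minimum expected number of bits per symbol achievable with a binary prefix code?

2.953 bits/symbol

Repeatedly combine the two least-probable nodes; the expected code length is the sum of the merged weights.
merge 7/125 + 71/1000 → 127/1000
merge 53/500 + 127/1000 → 233/1000
merge 16/125 + 151/1000 → 279/1000
merge 31/200 + 159/1000 → 157/500
merge 87/500 + 233/1000 → 407/1000
merge 279/1000 + 157/500 → 593/1000
merge 407/1000 + 593/1000 → 1
L = 127/1000 + 233/1000 + 279/1000 + 157/500 + 407/1000 + 593/1000 + 1 = 2953/1000 = 2.953 bits/symbol.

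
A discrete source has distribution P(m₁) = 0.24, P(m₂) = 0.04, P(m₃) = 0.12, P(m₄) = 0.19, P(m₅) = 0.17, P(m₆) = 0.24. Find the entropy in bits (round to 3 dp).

2.431 bits

H = −Σ pᵢ log₂ pᵢ.
−0.24·log₂(0.24) = 0.4941
−0.04·log₂(0.04) = 0.1858
−0.12·log₂(0.12) = 0.3671
−0.19·log₂(0.19) = 0.4552
−0.17·log₂(0.17) = 0.4346
−0.24·log₂(0.24) = 0.4941
Sum ≈ 2.4309 → 2.431 bits.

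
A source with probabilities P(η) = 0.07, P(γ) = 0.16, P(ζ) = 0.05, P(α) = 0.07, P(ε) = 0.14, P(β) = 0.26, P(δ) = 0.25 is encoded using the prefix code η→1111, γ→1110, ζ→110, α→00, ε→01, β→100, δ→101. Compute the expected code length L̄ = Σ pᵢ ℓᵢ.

L̄ = Σ pᵢ·ℓᵢ = 0.07·4 + 0.16·4 + 0.05·3 + 0.07·2 + 0.14·2 + 0.26·3 + 0.25·3 = 3.02 bits/symbol.

3.02 bits/symbol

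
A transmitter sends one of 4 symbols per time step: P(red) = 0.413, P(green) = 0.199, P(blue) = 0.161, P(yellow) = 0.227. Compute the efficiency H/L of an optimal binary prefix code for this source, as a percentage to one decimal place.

97.6%

Entropy H = −Σ p log₂ p ≈ 1.9002 bits.
Huffman merges: 161/1000+199/1000→9/25; 227/1000+9/25→587/1000; 413/1000+587/1000→1. L = 1947/1000 ≈ 1.9470.
Efficiency = H/L = 1.9002/1.9470 = 97.6%.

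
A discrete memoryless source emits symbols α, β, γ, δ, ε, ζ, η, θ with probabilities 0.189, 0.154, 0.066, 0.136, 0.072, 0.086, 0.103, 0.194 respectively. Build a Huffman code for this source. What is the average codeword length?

Repeatedly combine the two least-probable nodes; the expected code length is the sum of the merged weights.
merge 33/500 + 9/125 → 69/500
merge 43/500 + 103/1000 → 189/1000
merge 17/125 + 69/500 → 137/500
merge 77/500 + 189/1000 → 343/1000
merge 189/1000 + 97/500 → 383/1000
merge 137/500 + 343/1000 → 617/1000
merge 383/1000 + 617/1000 → 1
L = 69/500 + 189/1000 + 137/500 + 343/1000 + 383/1000 + 617/1000 + 1 = 368/125 = 2.944 bits/symbol.

2.944 bits/symbol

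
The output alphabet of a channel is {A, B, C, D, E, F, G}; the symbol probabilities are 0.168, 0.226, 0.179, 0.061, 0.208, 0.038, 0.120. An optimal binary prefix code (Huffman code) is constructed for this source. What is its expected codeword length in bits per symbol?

2.665 bits/symbol

Repeatedly combine the two least-probable nodes; the expected code length is the sum of the merged weights.
merge 19/500 + 61/1000 → 99/1000
merge 99/1000 + 3/25 → 219/1000
merge 21/125 + 179/1000 → 347/1000
merge 26/125 + 219/1000 → 427/1000
merge 113/500 + 347/1000 → 573/1000
merge 427/1000 + 573/1000 → 1
L = 99/1000 + 219/1000 + 347/1000 + 427/1000 + 573/1000 + 1 = 533/200 = 2.665 bits/symbol.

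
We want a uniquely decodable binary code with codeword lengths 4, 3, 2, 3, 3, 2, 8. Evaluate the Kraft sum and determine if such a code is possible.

With common denominator 2^8 = 256: Σ 2^(−ℓᵢ) = 16/256 + 32/256 + 64/256 + 32/256 + 32/256 + 64/256 + 1/256 = 241/256 = 0.94140625.
Kraft's inequality requires Σ ≤ 1; here Σ = 0.94140625 ≤ 1, so such a prefix code exists.

0.94140625; yes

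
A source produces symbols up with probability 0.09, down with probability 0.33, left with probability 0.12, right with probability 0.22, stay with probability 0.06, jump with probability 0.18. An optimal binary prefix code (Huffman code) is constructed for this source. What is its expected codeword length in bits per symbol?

2.42 bits/symbol

Repeatedly combine the two least-probable nodes; the expected code length is the sum of the merged weights.
merge 3/50 + 9/100 → 3/20
merge 3/25 + 3/20 → 27/100
merge 9/50 + 11/50 → 2/5
merge 27/100 + 33/100 → 3/5
merge 2/5 + 3/5 → 1
L = 3/20 + 27/100 + 2/5 + 3/5 + 1 = 121/50 = 2.42 bits/symbol.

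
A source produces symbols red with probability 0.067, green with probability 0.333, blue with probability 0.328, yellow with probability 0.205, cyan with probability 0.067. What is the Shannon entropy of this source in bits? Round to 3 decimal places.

H = −Σ pᵢ log₂ pᵢ.
−0.067·log₂(0.067) = 0.2613
−0.333·log₂(0.333) = 0.5283
−0.328·log₂(0.328) = 0.5275
−0.205·log₂(0.205) = 0.4687
−0.067·log₂(0.067) = 0.2613
Sum ≈ 2.0470 → 2.047 bits.

2.047 bits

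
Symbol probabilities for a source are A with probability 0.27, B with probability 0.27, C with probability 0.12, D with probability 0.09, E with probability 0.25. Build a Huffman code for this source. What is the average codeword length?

2.21 bits/symbol

Repeatedly combine the two least-probable nodes; the expected code length is the sum of the merged weights.
merge 9/100 + 3/25 → 21/100
merge 21/100 + 1/4 → 23/50
merge 27/100 + 27/100 → 27/50
merge 23/50 + 27/50 → 1
L = 21/100 + 23/50 + 27/50 + 1 = 221/100 = 2.21 bits/symbol.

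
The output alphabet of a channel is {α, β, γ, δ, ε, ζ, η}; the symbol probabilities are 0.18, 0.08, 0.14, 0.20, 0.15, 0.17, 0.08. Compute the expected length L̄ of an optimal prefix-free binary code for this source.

2.78 bits/symbol

Repeatedly combine the two least-probable nodes; the expected code length is the sum of the merged weights.
merge 2/25 + 2/25 → 4/25
merge 7/50 + 3/20 → 29/100
merge 4/25 + 17/100 → 33/100
merge 9/50 + 1/5 → 19/50
merge 29/100 + 33/100 → 31/50
merge 19/50 + 31/50 → 1
L = 4/25 + 29/100 + 33/100 + 19/50 + 31/50 + 1 = 139/50 = 2.78 bits/symbol.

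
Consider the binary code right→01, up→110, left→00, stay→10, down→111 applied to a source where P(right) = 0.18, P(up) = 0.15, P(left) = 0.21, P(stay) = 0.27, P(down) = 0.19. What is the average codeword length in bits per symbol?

2.34 bits/symbol

L̄ = Σ pᵢ·ℓᵢ = 0.18·2 + 0.15·3 + 0.21·2 + 0.27·2 + 0.19·3 = 2.34 bits/symbol.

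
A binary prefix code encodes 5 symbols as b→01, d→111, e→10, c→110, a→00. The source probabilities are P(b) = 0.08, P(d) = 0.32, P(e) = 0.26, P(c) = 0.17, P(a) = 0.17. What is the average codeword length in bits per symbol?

2.49 bits/symbol

L̄ = Σ pᵢ·ℓᵢ = 0.08·2 + 0.32·3 + 0.26·2 + 0.17·3 + 0.17·2 = 2.49 bits/symbol.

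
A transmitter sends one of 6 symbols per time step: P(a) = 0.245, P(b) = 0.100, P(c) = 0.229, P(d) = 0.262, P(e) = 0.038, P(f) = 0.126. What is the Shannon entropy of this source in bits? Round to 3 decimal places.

H = −Σ pᵢ log₂ pᵢ.
−0.245·log₂(0.245) = 0.4971
−0.100·log₂(0.100) = 0.3322
−0.229·log₂(0.229) = 0.4870
−0.262·log₂(0.262) = 0.5063
−0.038·log₂(0.038) = 0.1793
−0.126·log₂(0.126) = 0.3766
Sum ≈ 2.3784 → 2.378 bits.

2.378 bits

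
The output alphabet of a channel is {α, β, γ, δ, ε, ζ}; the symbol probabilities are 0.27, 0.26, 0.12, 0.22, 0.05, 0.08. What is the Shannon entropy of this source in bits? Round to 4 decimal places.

H = −Σ pᵢ log₂ pᵢ.
−0.27·log₂(0.27) = 0.5100
−0.26·log₂(0.26) = 0.5053
−0.12·log₂(0.12) = 0.3671
−0.22·log₂(0.22) = 0.4806
−0.05·log₂(0.05) = 0.2161
−0.08·log₂(0.08) = 0.2915
Sum ≈ 2.3706 → 2.3706 bits.

2.3706 bits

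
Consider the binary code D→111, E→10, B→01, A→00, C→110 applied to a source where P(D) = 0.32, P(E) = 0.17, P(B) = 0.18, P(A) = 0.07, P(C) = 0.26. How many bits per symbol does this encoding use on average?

L̄ = Σ pᵢ·ℓᵢ = 0.32·3 + 0.17·2 + 0.18·2 + 0.07·2 + 0.26·3 = 2.58 bits/symbol.

2.58 bits/symbol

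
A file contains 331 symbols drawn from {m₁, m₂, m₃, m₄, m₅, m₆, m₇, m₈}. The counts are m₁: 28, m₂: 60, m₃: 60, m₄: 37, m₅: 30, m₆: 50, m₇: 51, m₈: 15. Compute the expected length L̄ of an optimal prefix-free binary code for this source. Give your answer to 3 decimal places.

2.949 bits/symbol

Probabilities are the counts divided by 331.
Repeatedly combine the two least-probable nodes; the expected code length is the sum of the merged weights.
merge 15/331 + 28/331 → 43/331
merge 30/331 + 37/331 → 67/331
merge 43/331 + 50/331 → 93/331
merge 51/331 + 60/331 → 111/331
merge 60/331 + 67/331 → 127/331
merge 93/331 + 111/331 → 204/331
merge 127/331 + 204/331 → 1
L = 43/331 + 67/331 + 93/331 + 111/331 + 127/331 + 204/331 + 1 = 976/331 ≈ 2.949 bits/symbol.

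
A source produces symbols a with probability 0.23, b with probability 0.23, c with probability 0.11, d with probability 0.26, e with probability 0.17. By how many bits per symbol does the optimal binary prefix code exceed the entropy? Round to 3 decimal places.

0.015 bits

Entropy H = −Σ p log₂ p ≈ 2.2655 bits.
Huffman merges: 11/100+17/100→7/25; 23/100+23/100→23/50; 13/50+7/25→27/50; 23/50+27/50→1. L = 57/25 ≈ 2.2800.
L − H = 2.2800 − 2.2655 = 0.015 bits.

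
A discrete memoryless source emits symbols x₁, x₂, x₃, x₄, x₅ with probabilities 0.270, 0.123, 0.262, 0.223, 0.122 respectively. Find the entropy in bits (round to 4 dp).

H = −Σ pᵢ log₂ pᵢ.
−0.270·log₂(0.270) = 0.5100
−0.123·log₂(0.123) = 0.3719
−0.262·log₂(0.262) = 0.5063
−0.223·log₂(0.223) = 0.4828
−0.122·log₂(0.122) = 0.3703
Sum ≈ 2.2412 → 2.2412 bits.

2.2412 bits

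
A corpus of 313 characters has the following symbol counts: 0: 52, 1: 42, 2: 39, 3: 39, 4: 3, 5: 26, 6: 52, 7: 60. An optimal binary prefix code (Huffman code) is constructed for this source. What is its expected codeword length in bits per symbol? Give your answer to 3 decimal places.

2.901 bits/symbol

Probabilities are the counts divided by 313.
Repeatedly combine the two least-probable nodes; the expected code length is the sum of the merged weights.
merge 3/313 + 26/313 → 29/313
merge 29/313 + 39/313 → 68/313
merge 39/313 + 42/313 → 81/313
merge 52/313 + 52/313 → 104/313
merge 60/313 + 68/313 → 128/313
merge 81/313 + 104/313 → 185/313
merge 128/313 + 185/313 → 1
L = 29/313 + 68/313 + 81/313 + 104/313 + 128/313 + 185/313 + 1 = 908/313 ≈ 2.901 bits/symbol.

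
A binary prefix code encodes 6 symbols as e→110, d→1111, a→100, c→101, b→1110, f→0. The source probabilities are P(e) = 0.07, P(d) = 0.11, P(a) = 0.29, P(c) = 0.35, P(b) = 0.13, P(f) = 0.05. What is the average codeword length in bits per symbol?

L̄ = Σ pᵢ·ℓᵢ = 0.07·3 + 0.11·4 + 0.29·3 + 0.35·3 + 0.13·4 + 0.05·1 = 3.14 bits/symbol.

3.14 bits/symbol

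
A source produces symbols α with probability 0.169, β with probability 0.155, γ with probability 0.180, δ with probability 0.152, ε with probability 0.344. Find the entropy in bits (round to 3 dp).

2.238 bits

H = −Σ pᵢ log₂ pᵢ.
−0.169·log₂(0.169) = 0.4335
−0.155·log₂(0.155) = 0.4169
−0.180·log₂(0.180) = 0.4453
−0.152·log₂(0.152) = 0.4131
−0.344·log₂(0.344) = 0.5296
Sum ≈ 2.2384 → 2.238 bits.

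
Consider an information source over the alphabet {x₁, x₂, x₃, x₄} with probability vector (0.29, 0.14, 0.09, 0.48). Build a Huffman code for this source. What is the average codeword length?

Repeatedly combine the two least-probable nodes; the expected code length is the sum of the merged weights.
merge 9/100 + 7/50 → 23/100
merge 23/100 + 29/100 → 13/25
merge 12/25 + 13/25 → 1
L = 23/100 + 13/25 + 1 = 7/4 = 1.75 bits/symbol.

1.75 bits/symbol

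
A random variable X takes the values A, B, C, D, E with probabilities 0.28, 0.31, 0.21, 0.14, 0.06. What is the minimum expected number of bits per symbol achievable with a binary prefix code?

Repeatedly combine the two least-probable nodes; the expected code length is the sum of the merged weights.
merge 3/50 + 7/50 → 1/5
merge 1/5 + 21/100 → 41/100
merge 7/25 + 31/100 → 59/100
merge 41/100 + 59/100 → 1
L = 1/5 + 41/100 + 59/100 + 1 = 11/5 = 2.2 bits/symbol.

2.2 bits/symbol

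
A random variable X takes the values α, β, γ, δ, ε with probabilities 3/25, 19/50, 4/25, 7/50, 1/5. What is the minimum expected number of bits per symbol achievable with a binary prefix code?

2.24 bits/symbol

Repeatedly combine the two least-probable nodes; the expected code length is the sum of the merged weights.
merge 3/25 + 7/50 → 13/50
merge 4/25 + 1/5 → 9/25
merge 13/50 + 9/25 → 31/50
merge 19/50 + 31/50 → 1
L = 13/50 + 9/25 + 31/50 + 1 = 56/25 = 2.24 bits/symbol.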